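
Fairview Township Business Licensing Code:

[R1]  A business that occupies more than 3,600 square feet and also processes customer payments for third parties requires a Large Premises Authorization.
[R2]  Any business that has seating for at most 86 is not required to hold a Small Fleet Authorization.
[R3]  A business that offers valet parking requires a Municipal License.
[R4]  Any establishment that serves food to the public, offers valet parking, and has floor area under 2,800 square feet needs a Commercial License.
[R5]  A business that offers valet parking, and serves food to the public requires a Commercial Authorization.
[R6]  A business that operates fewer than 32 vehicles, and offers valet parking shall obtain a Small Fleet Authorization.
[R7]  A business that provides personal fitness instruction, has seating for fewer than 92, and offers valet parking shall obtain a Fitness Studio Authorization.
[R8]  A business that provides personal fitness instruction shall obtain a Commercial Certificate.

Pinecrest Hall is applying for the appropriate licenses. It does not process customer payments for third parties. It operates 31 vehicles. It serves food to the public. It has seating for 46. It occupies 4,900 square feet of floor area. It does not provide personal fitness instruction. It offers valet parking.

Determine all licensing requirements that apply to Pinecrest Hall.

Commercial Authorization, Municipal License

[R1] floor area 4,900 square feet > 3,600 square feet; does not process customer payments for third parties → Large Premises Authorization not required.
[R2] seating 46 ≤ 86 → exempt from Small Fleet Authorization.
[R3] offers valet parking → Municipal License required.
[R4] serves food to the public; offers valet parking; floor area 4,900 square feet ≥ 2,800 square feet → Commercial License not required.
[R5] offers valet parking; serves food to the public → Commercial Authorization required.
[R6] vehicles 31 < 32; offers valet parking → Small Fleet Authorization required.
[R7] does not provide personal fitness instruction; seating 46 < 92; offers valet parking → Fitness Studio Authorization not required.
[R8] does not provide personal fitness instruction → Commercial Certificate not required.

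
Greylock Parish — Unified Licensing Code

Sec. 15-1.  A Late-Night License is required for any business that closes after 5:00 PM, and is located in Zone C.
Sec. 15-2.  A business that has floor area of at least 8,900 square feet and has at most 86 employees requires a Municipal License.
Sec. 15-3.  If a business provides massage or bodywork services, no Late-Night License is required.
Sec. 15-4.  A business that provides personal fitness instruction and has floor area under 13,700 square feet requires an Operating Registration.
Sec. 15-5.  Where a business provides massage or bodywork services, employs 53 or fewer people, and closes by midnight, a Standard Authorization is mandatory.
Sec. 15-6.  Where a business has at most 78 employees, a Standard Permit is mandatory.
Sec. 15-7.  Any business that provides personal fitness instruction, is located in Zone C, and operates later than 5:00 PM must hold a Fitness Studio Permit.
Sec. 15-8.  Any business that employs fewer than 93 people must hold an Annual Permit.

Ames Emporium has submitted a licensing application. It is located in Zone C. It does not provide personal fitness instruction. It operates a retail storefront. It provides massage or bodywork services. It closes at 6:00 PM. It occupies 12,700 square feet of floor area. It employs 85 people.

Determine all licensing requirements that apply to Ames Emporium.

Sec. 15-1. closes 6:00 PM, after 5:00 PM; is located in Zone C → Late-Night License required.
Sec. 15-2. floor area 12,700 square feet ≥ 8,900 square feet; employees 85 ≤ 86 → Municipal License required.
Sec. 15-3. provides massage or bodywork services → exempt from Late-Night License.
Sec. 15-4. does not provide personal fitness instruction; floor area 12,700 square feet < 13,700 square feet → Operating Registration not required.
Sec. 15-5. provides massage or bodywork services; employees 85 > 53; closes 6:00 PM, at/before midnight → Standard Authorization not required.
Sec. 15-6. employees 85 > 78 → Standard Permit not required.
Sec. 15-7. does not provide personal fitness instruction; is located in Zone C; closes 6:00 PM, after 5:00 PM → Fitness Studio Permit not required.
Sec. 15-8. employees 85 < 93 → Annual Permit required.

Annual Permit, Municipal License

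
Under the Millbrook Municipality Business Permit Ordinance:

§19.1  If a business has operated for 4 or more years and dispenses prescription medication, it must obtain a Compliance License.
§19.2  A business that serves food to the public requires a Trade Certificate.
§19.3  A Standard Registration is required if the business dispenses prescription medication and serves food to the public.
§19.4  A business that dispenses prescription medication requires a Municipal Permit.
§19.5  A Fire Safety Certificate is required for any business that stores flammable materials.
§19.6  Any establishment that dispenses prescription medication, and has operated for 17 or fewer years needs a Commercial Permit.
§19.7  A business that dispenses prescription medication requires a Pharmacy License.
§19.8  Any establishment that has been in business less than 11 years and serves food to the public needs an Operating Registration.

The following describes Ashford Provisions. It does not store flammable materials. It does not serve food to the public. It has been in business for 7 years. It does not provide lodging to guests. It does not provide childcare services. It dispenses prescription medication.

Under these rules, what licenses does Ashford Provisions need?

§19.1 years in business 7 ≥ 4; dispenses prescription medication → Compliance License required.
§19.2 does not serve food to the public → Trade Certificate not required.
§19.3 dispenses prescription medication; does not serve food to the public → Standard Registration not required.
§19.4 dispenses prescription medication → Municipal Permit required.
§19.5 does not store flammable materials → Fire Safety Certificate not required.
§19.6 dispenses prescription medication; years in business 7 ≤ 17 → Commercial Permit required.
§19.7 dispenses prescription medication → Pharmacy License required.
§19.8 years in business 7 < 11; does not serve food to the public → Operating Registration not required.

Commercial Permit, Compliance License, Municipal Permit, Pharmacy License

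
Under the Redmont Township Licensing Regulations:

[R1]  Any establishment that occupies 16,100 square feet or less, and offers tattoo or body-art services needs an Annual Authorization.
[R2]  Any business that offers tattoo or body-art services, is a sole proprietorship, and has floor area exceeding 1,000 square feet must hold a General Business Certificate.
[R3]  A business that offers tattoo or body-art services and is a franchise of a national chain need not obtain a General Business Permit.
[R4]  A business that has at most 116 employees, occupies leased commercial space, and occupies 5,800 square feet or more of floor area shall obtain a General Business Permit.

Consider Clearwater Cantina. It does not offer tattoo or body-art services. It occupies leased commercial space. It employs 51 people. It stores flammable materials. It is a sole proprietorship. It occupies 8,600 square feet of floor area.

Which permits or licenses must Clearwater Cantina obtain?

General Business Permit

[R1] floor area 8,600 square feet ≤ 16,100 square feet; does not offer tattoo or body-art services → Annual Authorization not required.
[R2] does not offer tattoo or body-art services; is a sole proprietorship; floor area 8,600 square feet > 1,000 square feet → General Business Certificate not required.
[R3] does not offer tattoo or body-art services; is a sole proprietorship (not: is a franchise of a national chain) → General Business Permit exemption does not apply.
[R4] employees 51 ≤ 116; occupies leased commercial space; floor area 8,600 square feet ≥ 5,800 square feet → General Business Permit required.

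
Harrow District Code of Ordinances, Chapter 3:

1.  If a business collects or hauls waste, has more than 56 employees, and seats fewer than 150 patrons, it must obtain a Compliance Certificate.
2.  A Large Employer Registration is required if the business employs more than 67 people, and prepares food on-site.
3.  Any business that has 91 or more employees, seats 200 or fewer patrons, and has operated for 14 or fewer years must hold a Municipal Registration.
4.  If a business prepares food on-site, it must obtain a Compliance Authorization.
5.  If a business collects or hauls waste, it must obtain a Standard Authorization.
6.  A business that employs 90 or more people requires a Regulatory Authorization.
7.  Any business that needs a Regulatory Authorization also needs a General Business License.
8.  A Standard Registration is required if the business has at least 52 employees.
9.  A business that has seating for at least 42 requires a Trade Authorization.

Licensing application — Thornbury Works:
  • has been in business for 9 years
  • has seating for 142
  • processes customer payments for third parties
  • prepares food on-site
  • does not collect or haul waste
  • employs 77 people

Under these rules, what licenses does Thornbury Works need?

1. does not collect or haul waste; employees 77 > 56; seating 142 < 150 → Compliance Certificate not required.
2. employees 77 > 67; prepares food on-site → Large Employer Registration required.
3. employees 77 < 91; seating 142 ≤ 200; years in business 9 ≤ 14 → Municipal Registration not required.
4. prepares food on-site → Compliance Authorization required.
5. does not collect or haul waste → Standard Authorization not required.
6. employees 77 < 90 → Regulatory Authorization not required.
7. Regulatory Authorization is not required → no effect.
8. employees 77 ≥ 52 → Standard Registration required.
9. seating 142 ≥ 42 → Trade Authorization required.

Compliance Authorization, Large Employer Registration, Standard Registration, Trade Authorization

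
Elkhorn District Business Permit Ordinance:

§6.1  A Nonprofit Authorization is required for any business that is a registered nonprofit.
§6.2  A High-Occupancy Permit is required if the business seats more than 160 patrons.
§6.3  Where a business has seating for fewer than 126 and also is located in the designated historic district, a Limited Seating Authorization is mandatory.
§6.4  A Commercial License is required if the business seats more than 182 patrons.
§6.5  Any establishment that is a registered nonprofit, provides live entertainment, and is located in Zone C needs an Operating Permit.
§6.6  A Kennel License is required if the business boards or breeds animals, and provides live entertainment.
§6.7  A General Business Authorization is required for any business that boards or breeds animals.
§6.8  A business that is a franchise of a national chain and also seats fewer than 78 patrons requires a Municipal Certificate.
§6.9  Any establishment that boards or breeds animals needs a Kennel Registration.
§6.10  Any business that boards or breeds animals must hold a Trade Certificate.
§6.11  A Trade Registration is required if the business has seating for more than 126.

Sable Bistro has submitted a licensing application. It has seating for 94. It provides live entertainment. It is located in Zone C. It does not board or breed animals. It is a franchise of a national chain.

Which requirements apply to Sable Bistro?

None

§6.1 is a franchise of a national chain (not: is a registered nonprofit) → Nonprofit Authorization not required.
§6.2 seating 94 ≤ 160 → High-Occupancy Permit not required.
§6.3 seating 94 < 126; is located in Zone C (not: is located in the designated historic district) → Limited Seating Authorization not required.
§6.4 seating 94 ≤ 182 → Commercial License not required.
§6.5 is a franchise of a national chain (not: is a registered nonprofit); provides live entertainment; is located in Zone C → Operating Permit not required.
§6.6 does not board or breed animals; provides live entertainment → Kennel License not required.
§6.7 does not board or breed animals → General Business Authorization not required.
§6.8 is a franchise of a national chain; seating 94 ≥ 78 → Municipal Certificate not required.
§6.9 does not board or breed animals → Kennel Registration not required.
§6.10 does not board or breed animals → Trade Certificate not required.
§6.11 seating 94 ≤ 126 → Trade Registration not required.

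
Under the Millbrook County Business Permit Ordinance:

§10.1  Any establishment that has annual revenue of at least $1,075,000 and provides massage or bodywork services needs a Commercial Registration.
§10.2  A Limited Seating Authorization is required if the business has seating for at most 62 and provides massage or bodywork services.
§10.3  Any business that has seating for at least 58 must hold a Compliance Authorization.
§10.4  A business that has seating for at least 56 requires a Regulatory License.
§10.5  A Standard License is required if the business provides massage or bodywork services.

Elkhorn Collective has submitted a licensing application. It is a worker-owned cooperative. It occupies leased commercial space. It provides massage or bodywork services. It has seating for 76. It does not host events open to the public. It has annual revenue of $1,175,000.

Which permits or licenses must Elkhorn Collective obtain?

§10.1 revenue $1,175,000 ≥ $1,075,000; provides massage or bodywork services → Commercial Registration required.
§10.2 seating 76 > 62; provides massage or bodywork services → Limited Seating Authorization not required.
§10.3 seating 76 ≥ 58 → Compliance Authorization required.
§10.4 seating 76 ≥ 56 → Regulatory License required.
§10.5 provides massage or bodywork services → Standard License required.

Commercial Registration, Compliance Authorization, Regulatory License, Standard License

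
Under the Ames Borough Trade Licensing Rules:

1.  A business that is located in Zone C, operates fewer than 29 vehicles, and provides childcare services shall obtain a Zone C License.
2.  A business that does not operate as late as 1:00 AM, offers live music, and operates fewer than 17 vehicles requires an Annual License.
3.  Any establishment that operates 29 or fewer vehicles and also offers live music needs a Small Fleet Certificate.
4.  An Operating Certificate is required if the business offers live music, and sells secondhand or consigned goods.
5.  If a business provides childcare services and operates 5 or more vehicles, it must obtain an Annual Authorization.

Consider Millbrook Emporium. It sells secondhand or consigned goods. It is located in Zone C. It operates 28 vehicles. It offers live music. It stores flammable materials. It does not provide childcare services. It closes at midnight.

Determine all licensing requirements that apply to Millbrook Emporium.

Operating Certificate, Small Fleet Certificate

1. is located in Zone C; vehicles 28 < 29; does not provide childcare services → Zone C License not required.
2. closes midnight, at/before 1:00 AM; offers live music; vehicles 28 ≥ 17 → Annual License not required.
3. vehicles 28 ≤ 29; offers live music → Small Fleet Certificate required.
4. offers live music; sells secondhand or consigned goods → Operating Certificate required.
5. does not provide childcare services; vehicles 28 ≥ 5 → Annual Authorization not required.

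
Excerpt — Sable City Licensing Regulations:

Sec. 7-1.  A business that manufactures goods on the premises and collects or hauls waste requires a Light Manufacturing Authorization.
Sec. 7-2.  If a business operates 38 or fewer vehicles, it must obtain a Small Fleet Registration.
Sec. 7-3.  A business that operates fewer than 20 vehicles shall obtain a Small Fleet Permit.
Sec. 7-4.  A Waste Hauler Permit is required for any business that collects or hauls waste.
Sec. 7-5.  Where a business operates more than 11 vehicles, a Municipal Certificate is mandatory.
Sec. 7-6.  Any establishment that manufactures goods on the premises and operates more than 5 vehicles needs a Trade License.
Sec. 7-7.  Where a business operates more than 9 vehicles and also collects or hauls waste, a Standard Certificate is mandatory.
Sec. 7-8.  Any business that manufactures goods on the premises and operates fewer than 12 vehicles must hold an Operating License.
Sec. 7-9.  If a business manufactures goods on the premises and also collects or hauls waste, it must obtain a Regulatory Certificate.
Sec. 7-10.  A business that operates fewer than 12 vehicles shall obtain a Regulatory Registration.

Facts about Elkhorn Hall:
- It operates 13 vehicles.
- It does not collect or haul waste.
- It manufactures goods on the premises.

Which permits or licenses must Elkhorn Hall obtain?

Municipal Certificate, Small Fleet Permit, Small Fleet Registration, Trade License

Sec. 7-1. manufactures goods on the premises; does not collect or haul waste → Light Manufacturing Authorization not required.
Sec. 7-2. vehicles 13 ≤ 38 → Small Fleet Registration required.
Sec. 7-3. vehicles 13 < 20 → Small Fleet Permit required.
Sec. 7-4. does not collect or haul waste → Waste Hauler Permit not required.
Sec. 7-5. vehicles 13 > 11 → Municipal Certificate required.
Sec. 7-6. manufactures goods on the premises; vehicles 13 > 5 → Trade License required.
Sec. 7-7. vehicles 13 > 9; does not collect or haul waste → Standard Certificate not required.
Sec. 7-8. manufactures goods on the premises; vehicles 13 ≥ 12 → Operating License not required.
Sec. 7-9. manufactures goods on the premises; does not collect or haul waste → Regulatory Certificate not required.
Sec. 7-10. vehicles 13 ≥ 12 → Regulatory Registration not required.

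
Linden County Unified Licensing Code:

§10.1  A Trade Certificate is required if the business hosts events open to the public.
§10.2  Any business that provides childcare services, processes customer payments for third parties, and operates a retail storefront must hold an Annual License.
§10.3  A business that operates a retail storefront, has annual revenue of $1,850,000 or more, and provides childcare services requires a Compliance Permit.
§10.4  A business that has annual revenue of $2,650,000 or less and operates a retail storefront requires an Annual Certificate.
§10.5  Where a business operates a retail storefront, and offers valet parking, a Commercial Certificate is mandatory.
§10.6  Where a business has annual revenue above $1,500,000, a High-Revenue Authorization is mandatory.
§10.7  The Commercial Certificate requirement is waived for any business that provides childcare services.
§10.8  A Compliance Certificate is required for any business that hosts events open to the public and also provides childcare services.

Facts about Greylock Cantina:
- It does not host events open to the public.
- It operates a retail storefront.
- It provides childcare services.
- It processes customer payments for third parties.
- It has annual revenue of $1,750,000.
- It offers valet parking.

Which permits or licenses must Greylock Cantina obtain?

§10.1 does not host events open to the public → Trade Certificate not required.
§10.2 provides childcare services; processes customer payments for third parties; operates a retail storefront → Annual License required.
§10.3 operates a retail storefront; revenue $1,750,000 < $1,850,000; provides childcare services → Compliance Permit not required.
§10.4 revenue $1,750,000 ≤ $2,650,000; operates a retail storefront → Annual Certificate required.
§10.5 operates a retail storefront; offers valet parking → Commercial Certificate required.
§10.6 revenue $1,750,000 > $1,500,000 → High-Revenue Authorization required.
§10.7 provides childcare services → exempt from Commercial Certificate.
§10.8 does not host events open to the public; provides childcare services → Compliance Certificate not required.

Annual Certificate, Annual License, High-Revenue Authorization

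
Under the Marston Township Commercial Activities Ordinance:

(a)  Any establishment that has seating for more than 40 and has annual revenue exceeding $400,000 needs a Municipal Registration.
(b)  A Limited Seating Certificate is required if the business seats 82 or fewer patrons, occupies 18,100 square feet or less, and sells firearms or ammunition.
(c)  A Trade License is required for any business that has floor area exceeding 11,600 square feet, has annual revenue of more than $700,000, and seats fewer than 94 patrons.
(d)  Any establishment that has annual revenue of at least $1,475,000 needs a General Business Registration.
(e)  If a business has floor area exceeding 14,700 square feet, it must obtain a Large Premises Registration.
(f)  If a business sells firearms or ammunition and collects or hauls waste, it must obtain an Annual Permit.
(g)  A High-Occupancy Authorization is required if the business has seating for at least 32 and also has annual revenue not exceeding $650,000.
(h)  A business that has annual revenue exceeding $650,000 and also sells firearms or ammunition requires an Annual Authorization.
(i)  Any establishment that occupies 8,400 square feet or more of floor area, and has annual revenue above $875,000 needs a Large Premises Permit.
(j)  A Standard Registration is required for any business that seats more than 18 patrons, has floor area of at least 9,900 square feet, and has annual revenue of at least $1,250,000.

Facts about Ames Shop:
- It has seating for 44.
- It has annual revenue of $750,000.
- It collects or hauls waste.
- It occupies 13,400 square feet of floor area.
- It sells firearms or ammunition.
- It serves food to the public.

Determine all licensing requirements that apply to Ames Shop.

(a) seating 44 > 40; revenue $750,000 > $400,000 → Municipal Registration required.
(b) seating 44 ≤ 82; floor area 13,400 square feet ≤ 18,100 square feet; sells firearms or ammunition → Limited Seating Certificate required.
(c) floor area 13,400 square feet > 11,600 square feet; revenue $750,000 > $700,000; seating 44 < 94 → Trade License required.
(d) revenue $750,000 < $1,475,000 → General Business Registration not required.
(e) floor area 13,400 square feet ≤ 14,700 square feet → Large Premises Registration not required.
(f) sells firearms or ammunition; collects or hauls waste → Annual Permit required.
(g) seating 44 ≥ 32; revenue $750,000 > $650,000 → High-Occupancy Authorization not required.
(h) revenue $750,000 > $650,000; sells firearms or ammunition → Annual Authorization required.
(i) floor area 13,400 square feet ≥ 8,400 square feet; revenue $750,000 ≤ $875,000 → Large Premises Permit not required.
(j) seating 44 > 18; floor area 13,400 square feet ≥ 9,900 square feet; revenue $750,000 < $1,250,000 → Standard Registration not required.

Annual Authorization, Annual Permit, Limited Seating Certificate, Municipal Registration, Trade License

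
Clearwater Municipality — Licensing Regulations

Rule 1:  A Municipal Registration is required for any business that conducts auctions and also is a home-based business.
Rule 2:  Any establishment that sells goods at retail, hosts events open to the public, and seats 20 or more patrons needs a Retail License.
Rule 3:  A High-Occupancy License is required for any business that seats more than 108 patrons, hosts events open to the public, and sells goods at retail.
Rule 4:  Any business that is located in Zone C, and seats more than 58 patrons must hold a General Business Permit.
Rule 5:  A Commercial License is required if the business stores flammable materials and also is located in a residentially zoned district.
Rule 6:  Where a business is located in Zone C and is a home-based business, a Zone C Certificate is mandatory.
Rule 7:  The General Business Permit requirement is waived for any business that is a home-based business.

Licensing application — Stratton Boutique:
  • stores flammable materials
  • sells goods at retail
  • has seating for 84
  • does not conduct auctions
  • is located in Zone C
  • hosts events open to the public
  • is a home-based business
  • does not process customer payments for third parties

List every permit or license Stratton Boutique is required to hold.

Rule 1: does not conduct auctions; is a home-based business → Municipal Registration not required.
Rule 2: sells goods at retail; hosts events open to the public; seating 84 ≥ 20 → Retail License required.
Rule 3: seating 84 ≤ 108; hosts events open to the public; sells goods at retail → High-Occupancy License not required.
Rule 4: is located in Zone C; seating 84 > 58 → General Business Permit required.
Rule 5: stores flammable materials; is located in Zone C (not: is located in a residentially zoned district) → Commercial License not required.
Rule 6: is located in Zone C; is a home-based business → Zone C Certificate required.
Rule 7: is a home-based business → exempt from General Business Permit.

Retail License, Zone C Certificate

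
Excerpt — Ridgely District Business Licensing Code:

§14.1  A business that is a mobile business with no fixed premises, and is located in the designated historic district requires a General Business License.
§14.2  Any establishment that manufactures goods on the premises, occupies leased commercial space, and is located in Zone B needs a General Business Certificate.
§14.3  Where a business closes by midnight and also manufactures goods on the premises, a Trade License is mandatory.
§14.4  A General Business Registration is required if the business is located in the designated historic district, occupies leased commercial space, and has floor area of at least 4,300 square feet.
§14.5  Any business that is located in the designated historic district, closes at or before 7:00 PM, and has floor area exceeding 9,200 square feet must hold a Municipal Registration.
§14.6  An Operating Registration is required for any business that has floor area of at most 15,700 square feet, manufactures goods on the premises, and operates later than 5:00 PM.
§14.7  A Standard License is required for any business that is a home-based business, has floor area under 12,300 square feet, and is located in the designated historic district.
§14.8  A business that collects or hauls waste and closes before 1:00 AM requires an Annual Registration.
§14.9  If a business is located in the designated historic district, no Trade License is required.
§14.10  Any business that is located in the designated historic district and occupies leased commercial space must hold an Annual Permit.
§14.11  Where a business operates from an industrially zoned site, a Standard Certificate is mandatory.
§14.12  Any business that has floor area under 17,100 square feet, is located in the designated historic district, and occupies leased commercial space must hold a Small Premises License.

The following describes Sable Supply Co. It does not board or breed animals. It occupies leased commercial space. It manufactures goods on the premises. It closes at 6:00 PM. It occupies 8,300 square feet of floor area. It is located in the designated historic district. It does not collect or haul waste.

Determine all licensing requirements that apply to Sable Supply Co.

§14.1 occupies leased commercial space (not: is a mobile business with no fixed premises); is located in the designated historic district → General Business License not required.
§14.2 manufactures goods on the premises; occupies leased commercial space; is located in the designated historic district (not: is located in Zone B) → General Business Certificate not required.
§14.3 closes 6:00 PM, at/before midnight; manufactures goods on the premises → Trade License required.
§14.4 is located in the designated historic district; occupies leased commercial space; floor area 8,300 square feet ≥ 4,300 square feet → General Business Registration required.
§14.5 is located in the designated historic district; closes 6:00 PM, at/before 7:00 PM; floor area 8,300 square feet ≤ 9,200 square feet → Municipal Registration not required.
§14.6 floor area 8,300 square feet ≤ 15,700 square feet; manufactures goods on the premises; closes 6:00 PM, after 5:00 PM → Operating Registration required.
§14.7 occupies leased commercial space (not: is a home-based business); floor area 8,300 square feet < 12,300 square feet; is located in the designated historic district → Standard License not required.
§14.8 does not collect or haul waste; closes 6:00 PM, at/before 1:00 AM → Annual Registration not required.
§14.9 is located in the designated historic district → exempt from Trade License.
§14.10 is located in the designated historic district; occupies leased commercial space → Annual Permit required.
§14.11 occupies leased commercial space (not: operates from an industrially zoned site) → Standard Certificate not required.
§14.12 floor area 8,300 square feet < 17,100 square feet; is located in the designated historic district; occupies leased commercial space → Small Premises License required.

Annual Permit, General Business Registration, Operating Registration, Small Premises License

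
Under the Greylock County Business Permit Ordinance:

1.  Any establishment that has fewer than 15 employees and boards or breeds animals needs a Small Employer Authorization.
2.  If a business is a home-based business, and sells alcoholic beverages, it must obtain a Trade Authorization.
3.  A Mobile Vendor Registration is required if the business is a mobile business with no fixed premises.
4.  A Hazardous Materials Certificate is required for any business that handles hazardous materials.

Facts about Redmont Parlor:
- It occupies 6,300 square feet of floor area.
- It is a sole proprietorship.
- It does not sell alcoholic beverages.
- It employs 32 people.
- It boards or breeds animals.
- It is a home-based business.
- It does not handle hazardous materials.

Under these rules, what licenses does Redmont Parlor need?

None

1. employees 32 ≥ 15; boards or breeds animals → Small Employer Authorization not required.
2. is a home-based business; does not sell alcoholic beverages → Trade Authorization not required.
3. is a home-based business (not: is a mobile business with no fixed premises) → Mobile Vendor Registration not required.
4. does not handle hazardous materials → Hazardous Materials Certificate not required.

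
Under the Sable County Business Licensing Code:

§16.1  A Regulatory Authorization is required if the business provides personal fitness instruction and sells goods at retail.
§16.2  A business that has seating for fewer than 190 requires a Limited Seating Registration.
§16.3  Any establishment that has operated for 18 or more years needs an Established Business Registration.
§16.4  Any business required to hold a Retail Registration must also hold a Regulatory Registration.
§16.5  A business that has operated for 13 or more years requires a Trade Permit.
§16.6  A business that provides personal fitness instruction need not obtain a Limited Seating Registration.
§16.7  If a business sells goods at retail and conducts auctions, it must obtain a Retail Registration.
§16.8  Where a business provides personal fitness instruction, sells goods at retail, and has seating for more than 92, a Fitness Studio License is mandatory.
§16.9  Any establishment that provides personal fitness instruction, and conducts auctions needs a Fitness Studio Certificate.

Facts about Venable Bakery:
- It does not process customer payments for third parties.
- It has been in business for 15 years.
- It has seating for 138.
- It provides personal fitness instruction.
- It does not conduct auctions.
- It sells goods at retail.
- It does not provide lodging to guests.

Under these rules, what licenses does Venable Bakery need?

Fitness Studio License, Regulatory Authorization, Trade Permit

§16.1 provides personal fitness instruction; sells goods at retail → Regulatory Authorization required.
§16.2 seating 138 < 190 → Limited Seating Registration required.
§16.3 years in business 15 < 18 → Established Business Registration not required.
§16.4 Retail Registration is not required → no effect.
§16.5 years in business 15 ≥ 13 → Trade Permit required.
§16.6 provides personal fitness instruction → exempt from Limited Seating Registration.
§16.7 sells goods at retail; does not conduct auctions → Retail Registration not required.
§16.8 provides personal fitness instruction; sells goods at retail; seating 138 > 92 → Fitness Studio License required.
§16.9 provides personal fitness instruction; does not conduct auctions → Fitness Studio Certificate not required.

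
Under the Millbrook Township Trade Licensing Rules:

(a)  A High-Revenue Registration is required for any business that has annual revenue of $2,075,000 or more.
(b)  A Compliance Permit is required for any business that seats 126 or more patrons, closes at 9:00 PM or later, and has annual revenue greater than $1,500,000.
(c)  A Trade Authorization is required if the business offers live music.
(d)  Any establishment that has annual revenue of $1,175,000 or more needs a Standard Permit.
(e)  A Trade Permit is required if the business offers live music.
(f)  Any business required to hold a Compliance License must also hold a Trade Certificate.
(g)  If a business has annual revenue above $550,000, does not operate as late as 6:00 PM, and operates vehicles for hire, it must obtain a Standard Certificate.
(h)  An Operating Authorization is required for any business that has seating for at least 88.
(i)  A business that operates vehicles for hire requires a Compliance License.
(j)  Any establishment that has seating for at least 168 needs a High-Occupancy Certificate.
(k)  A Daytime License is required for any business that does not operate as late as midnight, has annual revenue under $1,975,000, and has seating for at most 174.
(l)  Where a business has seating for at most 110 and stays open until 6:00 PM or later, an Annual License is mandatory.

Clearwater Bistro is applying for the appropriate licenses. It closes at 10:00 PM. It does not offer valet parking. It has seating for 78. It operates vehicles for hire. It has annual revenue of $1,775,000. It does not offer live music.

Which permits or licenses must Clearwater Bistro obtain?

(a) revenue $1,775,000 < $2,075,000 → High-Revenue Registration not required.
(b) seating 78 < 126; closes 10:00 PM, after 9:00 PM; revenue $1,775,000 > $1,500,000 → Compliance Permit not required.
(c) does not offer live music → Trade Authorization not required.
(d) revenue $1,775,000 ≥ $1,175,000 → Standard Permit required.
(e) does not offer live music → Trade Permit not required.
(f) Compliance License is required → Trade Certificate also required.
(g) revenue $1,775,000 > $550,000; closes 10:00 PM, after 6:00 PM; operates vehicles for hire → Standard Certificate not required.
(h) seating 78 < 88 → Operating Authorization not required.
(i) operates vehicles for hire → Compliance License required.
(j) seating 78 < 168 → High-Occupancy Certificate not required.
(k) closes 10:00 PM, at/before midnight; revenue $1,775,000 < $1,975,000; seating 78 ≤ 174 → Daytime License required.
(l) seating 78 ≤ 110; closes 10:00 PM, after 6:00 PM → Annual License required.

Annual License, Compliance License, Daytime License, Standard Permit, Trade Certificate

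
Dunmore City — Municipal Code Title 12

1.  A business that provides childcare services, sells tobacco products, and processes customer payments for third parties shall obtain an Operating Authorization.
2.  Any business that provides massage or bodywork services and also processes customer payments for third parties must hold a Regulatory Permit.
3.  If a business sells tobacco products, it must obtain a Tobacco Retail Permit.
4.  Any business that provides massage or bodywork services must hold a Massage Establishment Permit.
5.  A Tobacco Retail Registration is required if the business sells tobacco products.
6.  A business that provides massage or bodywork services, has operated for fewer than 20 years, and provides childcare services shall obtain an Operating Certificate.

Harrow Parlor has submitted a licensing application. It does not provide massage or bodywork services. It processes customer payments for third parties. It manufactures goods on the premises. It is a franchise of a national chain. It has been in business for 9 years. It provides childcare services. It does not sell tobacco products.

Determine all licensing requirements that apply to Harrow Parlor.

1. provides childcare services; does not sell tobacco products; processes customer payments for third parties → Operating Authorization not required.
2. does not provide massage or bodywork services; processes customer payments for third parties → Regulatory Permit not required.
3. does not sell tobacco products → Tobacco Retail Permit not required.
4. does not provide massage or bodywork services → Massage Establishment Permit not required.
5. does not sell tobacco products → Tobacco Retail Registration not required.
6. does not provide massage or bodywork services; years in business 9 < 20; provides childcare services → Operating Certificate not required.

None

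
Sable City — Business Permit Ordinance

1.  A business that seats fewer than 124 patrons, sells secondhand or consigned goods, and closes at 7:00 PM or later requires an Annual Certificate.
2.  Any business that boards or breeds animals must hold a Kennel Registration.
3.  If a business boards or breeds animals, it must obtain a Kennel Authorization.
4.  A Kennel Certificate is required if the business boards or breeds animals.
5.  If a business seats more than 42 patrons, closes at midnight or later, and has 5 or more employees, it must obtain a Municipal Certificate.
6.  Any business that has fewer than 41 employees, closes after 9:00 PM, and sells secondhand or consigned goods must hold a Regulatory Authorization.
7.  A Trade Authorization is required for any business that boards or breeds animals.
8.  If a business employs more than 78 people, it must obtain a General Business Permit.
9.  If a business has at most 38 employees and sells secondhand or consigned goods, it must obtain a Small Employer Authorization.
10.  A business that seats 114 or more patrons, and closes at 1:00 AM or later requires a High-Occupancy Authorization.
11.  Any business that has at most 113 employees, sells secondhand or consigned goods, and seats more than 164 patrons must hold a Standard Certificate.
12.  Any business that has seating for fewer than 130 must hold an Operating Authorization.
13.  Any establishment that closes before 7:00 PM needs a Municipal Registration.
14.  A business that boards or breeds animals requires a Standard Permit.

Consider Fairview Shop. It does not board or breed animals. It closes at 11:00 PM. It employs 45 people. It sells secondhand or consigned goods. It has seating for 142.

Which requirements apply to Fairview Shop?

1. seating 142 ≥ 124; sells secondhand or consigned goods; closes 11:00 PM, after 7:00 PM → Annual Certificate not required.
2. does not board or breed animals → Kennel Registration not required.
3. does not board or breed animals → Kennel Authorization not required.
4. does not board or breed animals → Kennel Certificate not required.
5. seating 142 > 42; closes 11:00 PM, at/before midnight; employees 45 ≥ 5 → Municipal Certificate not required.
6. employees 45 ≥ 41; closes 11:00 PM, after 9:00 PM; sells secondhand or consigned goods → Regulatory Authorization not required.
7. does not board or breed animals → Trade Authorization not required.
8. employees 45 ≤ 78 → General Business Permit not required.
9. employees 45 > 38; sells secondhand or consigned goods → Small Employer Authorization not required.
10. seating 142 ≥ 114; closes 11:00 PM, at/before 1:00 AM → High-Occupancy Authorization not required.
11. employees 45 ≤ 113; sells secondhand or consigned goods; seating 142 ≤ 164 → Standard Certificate not required.
12. seating 142 ≥ 130 → Operating Authorization not required.
13. closes 11:00 PM, after 7:00 PM → Municipal Registration not required.
14. does not board or breed animals → Standard Permit not required.

None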